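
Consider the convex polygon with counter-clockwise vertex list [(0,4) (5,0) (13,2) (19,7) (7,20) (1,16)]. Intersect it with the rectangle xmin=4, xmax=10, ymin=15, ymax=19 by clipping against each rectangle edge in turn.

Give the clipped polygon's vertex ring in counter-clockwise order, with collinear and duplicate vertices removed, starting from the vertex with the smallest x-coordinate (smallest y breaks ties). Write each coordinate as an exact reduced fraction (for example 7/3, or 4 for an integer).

1. After x ≥ 4: [(4,4/5) (5,0) (13,2) (19,7) (7,20) (4,18)]
2. After x ≤ 10: [(4,4/5) (5,0) (10,5/4) (10,67/4) (7,20) (4,18)]
3. After y ≥ 15: [(4,15) (10,15) (10,67/4) (7,20) (4,18)]
4. After y ≤ 19: [(4,15) (10,15) (10,67/4) (103/13,19) (11/2,19) (4,18)]
5. Canonical ring: [(4,15) (10,15) (10,67/4) (103/13,19) (11/2,19) (4,18)]

Clipped polygon: [(4,15) (10,15) (10,67/4) (103/13,19) (11/2,19) (4,18)]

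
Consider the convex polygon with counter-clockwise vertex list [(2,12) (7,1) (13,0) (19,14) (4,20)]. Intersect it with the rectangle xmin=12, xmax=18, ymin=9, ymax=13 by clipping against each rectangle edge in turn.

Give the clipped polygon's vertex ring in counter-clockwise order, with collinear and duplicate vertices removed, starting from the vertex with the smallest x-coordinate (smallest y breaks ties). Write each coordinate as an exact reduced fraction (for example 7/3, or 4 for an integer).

1. After x ≥ 12: [(12,1/6) (13,0) (19,14) (12,84/5)]
2. After x ≤ 18: [(12,1/6) (13,0) (18,35/3) (18,72/5) (12,84/5)]
3. After y ≥ 9: [(12,9) (118/7,9) (18,35/3) (18,72/5) (12,84/5)]
4. After y ≤ 13: [(12,13) (12,9) (118/7,9) (18,35/3) (18,13)]
5. Canonical ring: [(12,9) (118/7,9) (18,35/3) (18,13) (12,13)]

Clipped polygon: [(12,9) (118/7,9) (18,35/3) (18,13) (12,13)]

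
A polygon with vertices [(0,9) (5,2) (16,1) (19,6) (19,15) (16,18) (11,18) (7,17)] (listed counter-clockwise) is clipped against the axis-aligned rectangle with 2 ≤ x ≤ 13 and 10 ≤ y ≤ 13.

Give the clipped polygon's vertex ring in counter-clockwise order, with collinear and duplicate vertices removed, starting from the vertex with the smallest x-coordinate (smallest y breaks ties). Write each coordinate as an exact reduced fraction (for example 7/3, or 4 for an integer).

Clipped polygon: [(2,10) (13,10) (13,13) (7/2,13) (2,79/7)]

1. After x ≥ 2: [(2,79/7) (2,31/5) (5,2) (16,1) (19,6) (19,15) (16,18) (11,18) (7,17)]
2. After x ≤ 13: [(2,79/7) (2,31/5) (5,2) (13,14/11) (13,18) (11,18) (7,17)]
3. After y ≥ 10: [(2,79/7) (2,10) (13,10) (13,18) (11,18) (7,17)]
4. After y ≤ 13: [(7/2,13) (2,79/7) (2,10) (13,10) (13,13)]
5. Canonical ring: [(2,10) (13,10) (13,13) (7/2,13) (2,79/7)]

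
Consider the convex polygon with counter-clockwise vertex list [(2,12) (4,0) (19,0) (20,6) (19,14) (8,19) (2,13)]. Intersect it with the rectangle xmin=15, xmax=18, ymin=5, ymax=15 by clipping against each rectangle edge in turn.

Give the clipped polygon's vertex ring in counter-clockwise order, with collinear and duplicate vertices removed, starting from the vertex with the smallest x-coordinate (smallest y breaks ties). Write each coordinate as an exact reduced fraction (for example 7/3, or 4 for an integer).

1. After x ≥ 15: [(15,0) (19,0) (20,6) (19,14) (15,174/11)]
2. After x ≤ 18: [(15,0) (18,0) (18,159/11) (15,174/11)]
3. After y ≥ 5: [(15,5) (18,5) (18,159/11) (15,174/11)]
4. After y ≤ 15: [(15,15) (15,5) (18,5) (18,159/11) (84/5,15)]
5. Canonical ring: [(15,5) (18,5) (18,159/11) (84/5,15) (15,15)]

Clipped polygon: [(15,5) (18,5) (18,159/11) (84/5,15) (15,15)]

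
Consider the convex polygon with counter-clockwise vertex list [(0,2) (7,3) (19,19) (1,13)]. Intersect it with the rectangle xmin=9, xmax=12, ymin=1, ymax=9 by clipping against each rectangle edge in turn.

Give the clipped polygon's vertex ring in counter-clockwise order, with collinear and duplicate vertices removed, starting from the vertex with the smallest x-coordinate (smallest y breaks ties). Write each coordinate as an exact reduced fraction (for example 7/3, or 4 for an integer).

1. After x ≥ 9: [(9,17/3) (19,19) (9,47/3)]
2. After x ≤ 12: [(9,17/3) (12,29/3) (12,50/3) (9,47/3)]
3. After y ≥ 1: [(9,17/3) (12,29/3) (12,50/3) (9,47/3)]
4. After y ≤ 9: [(9,9) (9,17/3) (23/2,9)]
5. Canonical ring: [(9,17/3) (23/2,9) (9,9)]

Clipped polygon: [(9,17/3) (23/2,9) (9,9)]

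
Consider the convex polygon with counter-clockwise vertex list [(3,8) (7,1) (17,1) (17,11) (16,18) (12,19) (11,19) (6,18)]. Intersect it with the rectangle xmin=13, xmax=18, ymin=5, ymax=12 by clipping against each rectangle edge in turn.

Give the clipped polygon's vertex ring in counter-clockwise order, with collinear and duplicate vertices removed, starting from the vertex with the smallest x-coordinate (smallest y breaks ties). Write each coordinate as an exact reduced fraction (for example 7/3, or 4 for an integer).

Clipped polygon: [(13,5) (17,5) (17,11) (118/7,12) (13,12)]

1. After x ≥ 13: [(13,1) (17,1) (17,11) (16,18) (13,75/4)]
2. After x ≤ 18: [(13,1) (17,1) (17,11) (16,18) (13,75/4)]
3. After y ≥ 5: [(13,5) (17,5) (17,11) (16,18) (13,75/4)]
4. After y ≤ 12: [(13,12) (13,5) (17,5) (17,11) (118/7,12)]
5. Canonical ring: [(13,5) (17,5) (17,11) (118/7,12) (13,12)]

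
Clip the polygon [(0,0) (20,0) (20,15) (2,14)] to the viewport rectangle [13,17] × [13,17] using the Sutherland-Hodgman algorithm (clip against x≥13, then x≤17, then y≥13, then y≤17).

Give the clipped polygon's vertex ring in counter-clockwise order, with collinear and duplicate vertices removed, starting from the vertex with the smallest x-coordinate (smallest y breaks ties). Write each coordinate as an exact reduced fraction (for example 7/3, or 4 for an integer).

1. After x ≥ 13: [(13,0) (20,0) (20,15) (13,263/18)]
2. After x ≤ 17: [(13,0) (17,0) (17,89/6) (13,263/18)]
3. After y ≥ 13: [(13,13) (17,13) (17,89/6) (13,263/18)]
4. After y ≤ 17: [(13,13) (17,13) (17,89/6) (13,263/18)]
5. Canonical ring: [(13,13) (17,13) (17,89/6) (13,263/18)]

Clipped polygon: [(13,13) (17,13) (17,89/6) (13,263/18)]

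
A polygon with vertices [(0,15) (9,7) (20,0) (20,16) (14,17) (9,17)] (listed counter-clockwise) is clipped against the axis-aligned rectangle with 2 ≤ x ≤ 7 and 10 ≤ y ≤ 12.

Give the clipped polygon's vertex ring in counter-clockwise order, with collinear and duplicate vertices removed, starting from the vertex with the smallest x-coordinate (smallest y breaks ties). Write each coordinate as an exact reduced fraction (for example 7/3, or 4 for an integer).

Clipped polygon: [(27/8,12) (45/8,10) (7,10) (7,12)]

1. After x ≥ 2: [(2,139/9) (2,119/9) (9,7) (20,0) (20,16) (14,17) (9,17)]
2. After x ≤ 7: [(7,149/9) (2,139/9) (2,119/9) (7,79/9)]
3. After y ≥ 10: [(7,10) (7,149/9) (2,139/9) (2,119/9) (45/8,10)]
4. After y ≤ 12: [(7,10) (7,12) (27/8,12) (45/8,10)]
5. Canonical ring: [(27/8,12) (45/8,10) (7,10) (7,12)]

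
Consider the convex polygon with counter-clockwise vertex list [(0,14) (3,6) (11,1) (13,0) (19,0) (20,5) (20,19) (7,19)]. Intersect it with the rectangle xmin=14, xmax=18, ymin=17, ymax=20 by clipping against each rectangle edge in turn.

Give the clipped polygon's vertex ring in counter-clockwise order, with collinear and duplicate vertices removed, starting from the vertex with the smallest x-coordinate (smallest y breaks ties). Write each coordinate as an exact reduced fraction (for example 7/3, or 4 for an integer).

Clipped polygon: [(14,17) (18,17) (18,19) (14,19)]

1. After x ≥ 14: [(14,0) (19,0) (20,5) (20,19) (14,19)]
2. After x ≤ 18: [(14,0) (18,0) (18,19) (14,19)]
3. After y ≥ 17: [(14,17) (18,17) (18,19) (14,19)]
4. After y ≤ 20: [(14,17) (18,17) (18,19) (14,19)]
5. Canonical ring: [(14,17) (18,17) (18,19) (14,19)]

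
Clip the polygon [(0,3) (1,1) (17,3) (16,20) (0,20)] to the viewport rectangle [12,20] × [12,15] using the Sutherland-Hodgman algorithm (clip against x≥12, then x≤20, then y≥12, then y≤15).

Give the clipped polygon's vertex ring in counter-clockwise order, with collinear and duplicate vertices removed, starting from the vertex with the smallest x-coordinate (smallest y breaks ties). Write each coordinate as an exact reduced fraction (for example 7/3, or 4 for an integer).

Clipped polygon: [(12,12) (280/17,12) (277/17,15) (12,15)]

1. After x ≥ 12: [(12,19/8) (17,3) (16,20) (12,20)]
2. After x ≤ 20: [(12,19/8) (17,3) (16,20) (12,20)]
3. After y ≥ 12: [(12,12) (280/17,12) (16,20) (12,20)]
4. After y ≤ 15: [(12,15) (12,12) (280/17,12) (277/17,15)]
5. Canonical ring: [(12,12) (280/17,12) (277/17,15) (12,15)]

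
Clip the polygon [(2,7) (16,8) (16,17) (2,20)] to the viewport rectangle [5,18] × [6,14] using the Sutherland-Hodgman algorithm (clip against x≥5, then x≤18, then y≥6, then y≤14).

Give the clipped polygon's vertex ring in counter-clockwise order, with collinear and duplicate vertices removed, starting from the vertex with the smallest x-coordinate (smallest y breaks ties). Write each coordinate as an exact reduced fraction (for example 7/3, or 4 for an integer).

Clipped polygon: [(5,101/14) (16,8) (16,14) (5,14)]

1. After x ≥ 5: [(5,101/14) (16,8) (16,17) (5,271/14)]
2. After x ≤ 18: [(5,101/14) (16,8) (16,17) (5,271/14)]
3. After y ≥ 6: [(5,101/14) (16,8) (16,17) (5,271/14)]
4. After y ≤ 14: [(5,14) (5,101/14) (16,8) (16,14)]
5. Canonical ring: [(5,101/14) (16,8) (16,14) (5,14)]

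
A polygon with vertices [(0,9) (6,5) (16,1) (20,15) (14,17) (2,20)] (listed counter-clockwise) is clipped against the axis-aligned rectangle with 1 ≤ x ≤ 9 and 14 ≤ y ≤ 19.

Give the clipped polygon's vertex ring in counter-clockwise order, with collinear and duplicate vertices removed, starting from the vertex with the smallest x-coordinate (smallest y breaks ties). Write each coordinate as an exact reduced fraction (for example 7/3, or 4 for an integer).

1. After x ≥ 1: [(1,29/2) (1,25/3) (6,5) (16,1) (20,15) (14,17) (2,20)]
2. After x ≤ 9: [(1,29/2) (1,25/3) (6,5) (9,19/5) (9,73/4) (2,20)]
3. After y ≥ 14: [(1,29/2) (1,14) (9,14) (9,73/4) (2,20)]
4. After y ≤ 19: [(20/11,19) (1,29/2) (1,14) (9,14) (9,73/4) (6,19)]
5. Canonical ring: [(1,14) (9,14) (9,73/4) (6,19) (20/11,19) (1,29/2)]

Clipped polygon: [(1,14) (9,14) (9,73/4) (6,19) (20/11,19) (1,29/2)]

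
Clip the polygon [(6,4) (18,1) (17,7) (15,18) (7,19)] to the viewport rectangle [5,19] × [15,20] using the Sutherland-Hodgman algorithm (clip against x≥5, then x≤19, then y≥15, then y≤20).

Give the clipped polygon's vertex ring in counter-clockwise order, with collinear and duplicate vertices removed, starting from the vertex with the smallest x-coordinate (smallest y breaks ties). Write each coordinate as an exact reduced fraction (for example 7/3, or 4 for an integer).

Clipped polygon: [(101/15,15) (171/11,15) (15,18) (7,19)]

1. After x ≥ 5: [(6,4) (18,1) (17,7) (15,18) (7,19)]
2. After x ≤ 19: [(6,4) (18,1) (17,7) (15,18) (7,19)]
3. After y ≥ 15: [(101/15,15) (171/11,15) (15,18) (7,19)]
4. After y ≤ 20: [(101/15,15) (171/11,15) (15,18) (7,19)]
5. Canonical ring: [(101/15,15) (171/11,15) (15,18) (7,19)]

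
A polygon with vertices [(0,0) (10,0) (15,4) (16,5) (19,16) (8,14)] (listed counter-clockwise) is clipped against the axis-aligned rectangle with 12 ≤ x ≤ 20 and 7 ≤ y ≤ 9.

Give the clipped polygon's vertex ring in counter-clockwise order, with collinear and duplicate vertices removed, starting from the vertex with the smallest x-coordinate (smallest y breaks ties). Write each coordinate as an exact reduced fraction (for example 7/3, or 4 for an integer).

1. After x ≥ 12: [(12,8/5) (15,4) (16,5) (19,16) (12,162/11)]
2. After x ≤ 20: [(12,8/5) (15,4) (16,5) (19,16) (12,162/11)]
3. After y ≥ 7: [(12,7) (182/11,7) (19,16) (12,162/11)]
4. After y ≤ 9: [(12,9) (12,7) (182/11,7) (188/11,9)]
5. Canonical ring: [(12,7) (182/11,7) (188/11,9) (12,9)]

Clipped polygon: [(12,7) (182/11,7) (188/11,9) (12,9)]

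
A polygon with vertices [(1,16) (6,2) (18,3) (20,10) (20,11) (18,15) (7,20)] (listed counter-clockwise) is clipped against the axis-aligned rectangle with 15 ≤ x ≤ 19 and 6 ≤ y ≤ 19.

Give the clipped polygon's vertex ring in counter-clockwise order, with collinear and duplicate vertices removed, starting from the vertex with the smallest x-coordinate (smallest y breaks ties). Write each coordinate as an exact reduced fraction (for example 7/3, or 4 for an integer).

1. After x ≥ 15: [(15,11/4) (18,3) (20,10) (20,11) (18,15) (15,180/11)]
2. After x ≤ 19: [(15,11/4) (18,3) (19,13/2) (19,13) (18,15) (15,180/11)]
3. After y ≥ 6: [(15,6) (132/7,6) (19,13/2) (19,13) (18,15) (15,180/11)]
4. After y ≤ 19: [(15,6) (132/7,6) (19,13/2) (19,13) (18,15) (15,180/11)]
5. Canonical ring: [(15,6) (132/7,6) (19,13/2) (19,13) (18,15) (15,180/11)]

Clipped polygon: [(15,6) (132/7,6) (19,13/2) (19,13) (18,15) (15,180/11)]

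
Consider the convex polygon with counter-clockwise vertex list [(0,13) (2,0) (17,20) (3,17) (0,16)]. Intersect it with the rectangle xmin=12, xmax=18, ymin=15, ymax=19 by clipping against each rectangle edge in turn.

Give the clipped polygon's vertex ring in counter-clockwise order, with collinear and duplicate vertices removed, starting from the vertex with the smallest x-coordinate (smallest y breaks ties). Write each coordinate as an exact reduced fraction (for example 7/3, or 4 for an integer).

1. After x ≥ 12: [(12,40/3) (17,20) (12,265/14)]
2. After x ≤ 18: [(12,40/3) (17,20) (12,265/14)]
3. After y ≥ 15: [(12,15) (53/4,15) (17,20) (12,265/14)]
4. After y ≤ 19: [(12,15) (53/4,15) (65/4,19) (37/3,19) (12,265/14)]
5. Canonical ring: [(12,15) (53/4,15) (65/4,19) (37/3,19) (12,265/14)]

Clipped polygon: [(12,15) (53/4,15) (65/4,19) (37/3,19) (12,265/14)]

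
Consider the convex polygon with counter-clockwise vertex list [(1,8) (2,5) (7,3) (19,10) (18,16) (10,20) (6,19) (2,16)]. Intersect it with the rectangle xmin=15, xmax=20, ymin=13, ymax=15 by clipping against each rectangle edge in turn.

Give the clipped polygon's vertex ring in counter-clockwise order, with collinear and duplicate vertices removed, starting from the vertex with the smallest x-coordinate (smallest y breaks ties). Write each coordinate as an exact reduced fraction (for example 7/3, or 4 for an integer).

1. After x ≥ 15: [(15,23/3) (19,10) (18,16) (15,35/2)]
2. After x ≤ 20: [(15,23/3) (19,10) (18,16) (15,35/2)]
3. After y ≥ 13: [(15,13) (37/2,13) (18,16) (15,35/2)]
4. After y ≤ 15: [(15,15) (15,13) (37/2,13) (109/6,15)]
5. Canonical ring: [(15,13) (37/2,13) (109/6,15) (15,15)]

Clipped polygon: [(15,13) (37/2,13) (109/6,15) (15,15)]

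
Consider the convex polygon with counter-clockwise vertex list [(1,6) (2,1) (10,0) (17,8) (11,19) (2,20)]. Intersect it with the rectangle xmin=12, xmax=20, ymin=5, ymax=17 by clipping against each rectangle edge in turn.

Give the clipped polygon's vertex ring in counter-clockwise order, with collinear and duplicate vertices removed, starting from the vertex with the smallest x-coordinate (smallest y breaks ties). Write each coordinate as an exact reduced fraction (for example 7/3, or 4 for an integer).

1. After x ≥ 12: [(12,16/7) (17,8) (12,103/6)]
2. After x ≤ 20: [(12,16/7) (17,8) (12,103/6)]
3. After y ≥ 5: [(12,5) (115/8,5) (17,8) (12,103/6)]
4. After y ≤ 17: [(12,17) (12,5) (115/8,5) (17,8) (133/11,17)]
5. Canonical ring: [(12,5) (115/8,5) (17,8) (133/11,17) (12,17)]

Clipped polygon: [(12,5) (115/8,5) (17,8) (133/11,17) (12,17)]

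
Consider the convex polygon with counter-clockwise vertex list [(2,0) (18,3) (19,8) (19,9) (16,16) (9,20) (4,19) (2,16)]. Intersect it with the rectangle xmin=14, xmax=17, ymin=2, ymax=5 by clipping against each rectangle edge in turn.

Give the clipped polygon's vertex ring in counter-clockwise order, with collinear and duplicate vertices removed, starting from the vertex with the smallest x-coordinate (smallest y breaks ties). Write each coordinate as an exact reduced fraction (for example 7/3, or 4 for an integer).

Clipped polygon: [(14,9/4) (17,45/16) (17,5) (14,5)]

1. After x ≥ 14: [(14,9/4) (18,3) (19,8) (19,9) (16,16) (14,120/7)]
2. After x ≤ 17: [(14,9/4) (17,45/16) (17,41/3) (16,16) (14,120/7)]
3. After y ≥ 2: [(14,9/4) (17,45/16) (17,41/3) (16,16) (14,120/7)]
4. After y ≤ 5: [(14,5) (14,9/4) (17,45/16) (17,5)]
5. Canonical ring: [(14,9/4) (17,45/16) (17,5) (14,5)]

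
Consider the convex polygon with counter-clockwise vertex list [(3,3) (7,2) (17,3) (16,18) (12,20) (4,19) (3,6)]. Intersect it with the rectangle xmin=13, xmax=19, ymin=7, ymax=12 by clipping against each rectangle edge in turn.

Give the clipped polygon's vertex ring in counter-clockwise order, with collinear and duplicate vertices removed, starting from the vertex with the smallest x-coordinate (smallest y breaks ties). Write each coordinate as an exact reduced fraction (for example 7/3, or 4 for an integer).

1. After x ≥ 13: [(13,13/5) (17,3) (16,18) (13,39/2)]
2. After x ≤ 19: [(13,13/5) (17,3) (16,18) (13,39/2)]
3. After y ≥ 7: [(13,7) (251/15,7) (16,18) (13,39/2)]
4. After y ≤ 12: [(13,12) (13,7) (251/15,7) (82/5,12)]
5. Canonical ring: [(13,7) (251/15,7) (82/5,12) (13,12)]

Clipped polygon: [(13,7) (251/15,7) (82/5,12) (13,12)]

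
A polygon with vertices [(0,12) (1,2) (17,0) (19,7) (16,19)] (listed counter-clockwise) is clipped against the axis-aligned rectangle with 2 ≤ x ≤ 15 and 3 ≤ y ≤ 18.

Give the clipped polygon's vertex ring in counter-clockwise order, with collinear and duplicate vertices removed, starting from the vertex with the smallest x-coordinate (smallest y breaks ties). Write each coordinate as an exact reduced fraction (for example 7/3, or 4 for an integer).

1. After x ≥ 2: [(2,103/8) (2,15/8) (17,0) (19,7) (16,19)]
2. After x ≤ 15: [(15,297/16) (2,103/8) (2,15/8) (15,1/4)]
3. After y ≥ 3: [(15,3) (15,297/16) (2,103/8) (2,3)]
4. After y ≤ 18: [(15,3) (15,18) (96/7,18) (2,103/8) (2,3)]
5. Canonical ring: [(2,3) (15,3) (15,18) (96/7,18) (2,103/8)]

Clipped polygon: [(2,3) (15,3) (15,18) (96/7,18) (2,103/8)]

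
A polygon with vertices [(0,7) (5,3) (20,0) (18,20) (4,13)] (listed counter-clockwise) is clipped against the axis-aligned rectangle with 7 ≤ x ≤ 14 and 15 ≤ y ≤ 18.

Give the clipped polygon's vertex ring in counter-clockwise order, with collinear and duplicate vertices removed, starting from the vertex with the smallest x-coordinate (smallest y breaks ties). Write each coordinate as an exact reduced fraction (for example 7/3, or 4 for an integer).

Clipped polygon: [(8,15) (14,15) (14,18)]

1. After x ≥ 7: [(7,13/5) (20,0) (18,20) (7,29/2)]
2. After x ≤ 14: [(7,13/5) (14,6/5) (14,18) (7,29/2)]
3. After y ≥ 15: [(14,15) (14,18) (8,15)]
4. After y ≤ 18: [(14,15) (14,18) (8,15)]
5. Canonical ring: [(8,15) (14,15) (14,18)]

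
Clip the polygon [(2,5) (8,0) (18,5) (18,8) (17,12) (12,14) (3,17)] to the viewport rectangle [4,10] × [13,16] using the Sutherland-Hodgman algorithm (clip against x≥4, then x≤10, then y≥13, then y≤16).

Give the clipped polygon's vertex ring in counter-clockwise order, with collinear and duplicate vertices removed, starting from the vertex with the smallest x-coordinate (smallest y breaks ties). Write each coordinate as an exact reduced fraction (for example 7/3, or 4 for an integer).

Clipped polygon: [(4,13) (10,13) (10,44/3) (6,16) (4,16)]

1. After x ≥ 4: [(4,10/3) (8,0) (18,5) (18,8) (17,12) (12,14) (4,50/3)]
2. After x ≤ 10: [(4,10/3) (8,0) (10,1) (10,44/3) (4,50/3)]
3. After y ≥ 13: [(4,13) (10,13) (10,44/3) (4,50/3)]
4. After y ≤ 16: [(4,16) (4,13) (10,13) (10,44/3) (6,16)]
5. Canonical ring: [(4,13) (10,13) (10,44/3) (6,16) (4,16)]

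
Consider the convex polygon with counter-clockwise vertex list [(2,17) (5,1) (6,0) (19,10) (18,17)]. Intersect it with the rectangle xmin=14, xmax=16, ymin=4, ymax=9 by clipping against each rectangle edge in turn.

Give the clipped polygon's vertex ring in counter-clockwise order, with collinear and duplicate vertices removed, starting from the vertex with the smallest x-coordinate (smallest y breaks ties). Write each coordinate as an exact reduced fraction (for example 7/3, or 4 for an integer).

1. After x ≥ 14: [(14,17) (14,80/13) (19,10) (18,17)]
2. After x ≤ 16: [(16,17) (14,17) (14,80/13) (16,100/13)]
3. After y ≥ 4: [(16,17) (14,17) (14,80/13) (16,100/13)]
4. After y ≤ 9: [(16,9) (14,9) (14,80/13) (16,100/13)]
5. Canonical ring: [(14,80/13) (16,100/13) (16,9) (14,9)]

Clipped polygon: [(14,80/13) (16,100/13) (16,9) (14,9)]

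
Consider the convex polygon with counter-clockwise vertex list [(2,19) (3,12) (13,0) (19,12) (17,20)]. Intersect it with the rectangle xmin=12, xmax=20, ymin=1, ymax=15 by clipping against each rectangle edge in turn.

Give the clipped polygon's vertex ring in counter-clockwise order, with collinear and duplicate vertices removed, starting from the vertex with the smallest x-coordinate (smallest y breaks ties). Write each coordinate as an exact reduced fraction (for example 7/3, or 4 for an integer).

1. After x ≥ 12: [(12,59/3) (12,6/5) (13,0) (19,12) (17,20)]
2. After x ≤ 20: [(12,59/3) (12,6/5) (13,0) (19,12) (17,20)]
3. After y ≥ 1: [(12,59/3) (12,6/5) (73/6,1) (27/2,1) (19,12) (17,20)]
4. After y ≤ 15: [(12,15) (12,6/5) (73/6,1) (27/2,1) (19,12) (73/4,15)]
5. Canonical ring: [(12,6/5) (73/6,1) (27/2,1) (19,12) (73/4,15) (12,15)]

Clipped polygon: [(12,6/5) (73/6,1) (27/2,1) (19,12) (73/4,15) (12,15)]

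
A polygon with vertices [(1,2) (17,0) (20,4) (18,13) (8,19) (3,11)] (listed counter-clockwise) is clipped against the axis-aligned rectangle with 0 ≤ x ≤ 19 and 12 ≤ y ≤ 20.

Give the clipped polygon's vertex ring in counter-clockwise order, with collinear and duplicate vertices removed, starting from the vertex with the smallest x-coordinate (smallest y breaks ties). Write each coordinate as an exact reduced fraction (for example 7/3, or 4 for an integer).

1. After x ≥ 0: [(1,2) (17,0) (20,4) (18,13) (8,19) (3,11)]
2. After x ≤ 19: [(1,2) (17,0) (19,8/3) (19,17/2) (18,13) (8,19) (3,11)]
3. After y ≥ 12: [(164/9,12) (18,13) (8,19) (29/8,12)]
4. After y ≤ 20: [(164/9,12) (18,13) (8,19) (29/8,12)]
5. Canonical ring: [(29/8,12) (164/9,12) (18,13) (8,19)]

Clipped polygon: [(29/8,12) (164/9,12) (18,13) (8,19)]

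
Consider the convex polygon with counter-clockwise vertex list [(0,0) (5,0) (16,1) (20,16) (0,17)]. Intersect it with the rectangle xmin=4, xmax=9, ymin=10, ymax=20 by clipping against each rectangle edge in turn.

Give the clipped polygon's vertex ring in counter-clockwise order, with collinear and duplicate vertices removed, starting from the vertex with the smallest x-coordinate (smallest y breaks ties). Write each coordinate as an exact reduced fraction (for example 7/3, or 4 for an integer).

1. After x ≥ 4: [(4,0) (5,0) (16,1) (20,16) (4,84/5)]
2. After x ≤ 9: [(4,0) (5,0) (9,4/11) (9,331/20) (4,84/5)]
3. After y ≥ 10: [(4,10) (9,10) (9,331/20) (4,84/5)]
4. After y ≤ 20: [(4,10) (9,10) (9,331/20) (4,84/5)]
5. Canonical ring: [(4,10) (9,10) (9,331/20) (4,84/5)]

Clipped polygon: [(4,10) (9,10) (9,331/20) (4,84/5)]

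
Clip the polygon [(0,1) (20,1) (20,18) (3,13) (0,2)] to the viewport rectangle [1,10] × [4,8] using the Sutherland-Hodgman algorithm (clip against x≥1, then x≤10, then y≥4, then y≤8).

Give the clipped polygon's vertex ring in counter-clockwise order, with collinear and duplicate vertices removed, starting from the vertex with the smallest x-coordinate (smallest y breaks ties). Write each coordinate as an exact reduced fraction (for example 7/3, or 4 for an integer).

Clipped polygon: [(1,4) (10,4) (10,8) (18/11,8) (1,17/3)]

1. After x ≥ 1: [(1,1) (20,1) (20,18) (3,13) (1,17/3)]
2. After x ≤ 10: [(1,1) (10,1) (10,256/17) (3,13) (1,17/3)]
3. After y ≥ 4: [(1,4) (10,4) (10,256/17) (3,13) (1,17/3)]
4. After y ≤ 8: [(1,4) (10,4) (10,8) (18/11,8) (1,17/3)]
5. Canonical ring: [(1,4) (10,4) (10,8) (18/11,8) (1,17/3)]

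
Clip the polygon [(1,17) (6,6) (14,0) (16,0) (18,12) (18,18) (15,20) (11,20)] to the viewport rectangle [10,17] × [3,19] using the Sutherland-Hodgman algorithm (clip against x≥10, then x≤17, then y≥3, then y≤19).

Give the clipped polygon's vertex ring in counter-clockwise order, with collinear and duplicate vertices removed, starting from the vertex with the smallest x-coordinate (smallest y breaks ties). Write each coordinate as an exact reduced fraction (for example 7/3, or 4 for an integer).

1. After x ≥ 10: [(10,197/10) (10,3) (14,0) (16,0) (18,12) (18,18) (15,20) (11,20)]
2. After x ≤ 17: [(10,197/10) (10,3) (14,0) (16,0) (17,6) (17,56/3) (15,20) (11,20)]
3. After y ≥ 3: [(10,197/10) (10,3) (10,3) (33/2,3) (17,6) (17,56/3) (15,20) (11,20)]
4. After y ≤ 19: [(10,19) (10,3) (10,3) (33/2,3) (17,6) (17,56/3) (33/2,19)]
5. Canonical ring: [(10,3) (33/2,3) (17,6) (17,56/3) (33/2,19) (10,19)]

Clipped polygon: [(10,3) (33/2,3) (17,6) (17,56/3) (33/2,19) (10,19)]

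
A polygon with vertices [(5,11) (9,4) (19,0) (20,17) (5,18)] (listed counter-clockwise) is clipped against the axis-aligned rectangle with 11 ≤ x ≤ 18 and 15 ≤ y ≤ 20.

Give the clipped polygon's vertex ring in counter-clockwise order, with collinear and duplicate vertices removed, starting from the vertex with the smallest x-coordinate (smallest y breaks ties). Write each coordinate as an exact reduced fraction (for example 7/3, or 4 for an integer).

Clipped polygon: [(11,15) (18,15) (18,257/15) (11,88/5)]

1. After x ≥ 11: [(11,16/5) (19,0) (20,17) (11,88/5)]
2. After x ≤ 18: [(11,16/5) (18,2/5) (18,257/15) (11,88/5)]
3. After y ≥ 15: [(11,15) (18,15) (18,257/15) (11,88/5)]
4. After y ≤ 20: [(11,15) (18,15) (18,257/15) (11,88/5)]
5. Canonical ring: [(11,15) (18,15) (18,257/15) (11,88/5)]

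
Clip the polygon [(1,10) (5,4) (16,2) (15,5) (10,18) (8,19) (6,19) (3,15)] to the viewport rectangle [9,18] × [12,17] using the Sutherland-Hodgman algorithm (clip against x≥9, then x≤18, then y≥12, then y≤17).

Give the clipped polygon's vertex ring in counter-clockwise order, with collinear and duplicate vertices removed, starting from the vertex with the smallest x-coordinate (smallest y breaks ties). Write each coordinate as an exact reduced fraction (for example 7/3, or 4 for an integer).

Clipped polygon: [(9,12) (160/13,12) (135/13,17) (9,17)]

1. After x ≥ 9: [(9,36/11) (16,2) (15,5) (10,18) (9,37/2)]
2. After x ≤ 18: [(9,36/11) (16,2) (15,5) (10,18) (9,37/2)]
3. After y ≥ 12: [(9,12) (160/13,12) (10,18) (9,37/2)]
4. After y ≤ 17: [(9,17) (9,12) (160/13,12) (135/13,17)]
5. Canonical ring: [(9,12) (160/13,12) (135/13,17) (9,17)]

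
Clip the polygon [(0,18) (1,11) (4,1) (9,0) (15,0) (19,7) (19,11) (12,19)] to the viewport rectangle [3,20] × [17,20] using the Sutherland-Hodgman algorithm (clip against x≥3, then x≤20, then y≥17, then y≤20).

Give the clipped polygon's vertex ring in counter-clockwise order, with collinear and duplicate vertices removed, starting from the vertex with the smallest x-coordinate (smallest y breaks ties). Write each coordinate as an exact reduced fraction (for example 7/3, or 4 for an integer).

1. After x ≥ 3: [(3,73/4) (3,13/3) (4,1) (9,0) (15,0) (19,7) (19,11) (12,19)]
2. After x ≤ 20: [(3,73/4) (3,13/3) (4,1) (9,0) (15,0) (19,7) (19,11) (12,19)]
3. After y ≥ 17: [(3,73/4) (3,17) (55/4,17) (12,19)]
4. After y ≤ 20: [(3,73/4) (3,17) (55/4,17) (12,19)]
5. Canonical ring: [(3,17) (55/4,17) (12,19) (3,73/4)]

Clipped polygon: [(3,17) (55/4,17) (12,19) (3,73/4)]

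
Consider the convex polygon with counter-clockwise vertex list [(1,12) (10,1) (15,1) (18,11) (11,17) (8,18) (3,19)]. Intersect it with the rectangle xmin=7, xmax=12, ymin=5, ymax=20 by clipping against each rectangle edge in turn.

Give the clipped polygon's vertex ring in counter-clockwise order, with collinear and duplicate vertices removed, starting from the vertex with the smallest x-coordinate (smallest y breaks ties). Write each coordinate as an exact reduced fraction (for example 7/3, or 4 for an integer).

Clipped polygon: [(7,5) (12,5) (12,113/7) (11,17) (8,18) (7,91/5)]

1. After x ≥ 7: [(7,14/3) (10,1) (15,1) (18,11) (11,17) (8,18) (7,91/5)]
2. After x ≤ 12: [(7,14/3) (10,1) (12,1) (12,113/7) (11,17) (8,18) (7,91/5)]
3. After y ≥ 5: [(7,5) (12,5) (12,113/7) (11,17) (8,18) (7,91/5)]
4. After y ≤ 20: [(7,5) (12,5) (12,113/7) (11,17) (8,18) (7,91/5)]
5. Canonical ring: [(7,5) (12,5) (12,113/7) (11,17) (8,18) (7,91/5)]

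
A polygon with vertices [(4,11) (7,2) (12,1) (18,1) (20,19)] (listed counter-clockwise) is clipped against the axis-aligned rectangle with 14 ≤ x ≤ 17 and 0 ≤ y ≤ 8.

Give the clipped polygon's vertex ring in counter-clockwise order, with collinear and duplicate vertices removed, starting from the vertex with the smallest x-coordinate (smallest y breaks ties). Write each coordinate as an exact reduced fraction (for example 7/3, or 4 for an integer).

1. After x ≥ 14: [(14,16) (14,1) (18,1) (20,19)]
2. After x ≤ 17: [(17,35/2) (14,16) (14,1) (17,1)]
3. After y ≥ 0: [(17,35/2) (14,16) (14,1) (17,1)]
4. After y ≤ 8: [(17,8) (14,8) (14,1) (17,1)]
5. Canonical ring: [(14,1) (17,1) (17,8) (14,8)]

Clipped polygon: [(14,1) (17,1) (17,8) (14,8)]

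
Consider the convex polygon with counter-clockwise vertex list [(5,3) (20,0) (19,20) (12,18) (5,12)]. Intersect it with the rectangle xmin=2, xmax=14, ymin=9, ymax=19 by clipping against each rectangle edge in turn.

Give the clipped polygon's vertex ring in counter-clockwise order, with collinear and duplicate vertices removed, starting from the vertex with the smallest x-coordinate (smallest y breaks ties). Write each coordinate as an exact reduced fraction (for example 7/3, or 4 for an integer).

Clipped polygon: [(5,9) (14,9) (14,130/7) (12,18) (5,12)]

1. After x ≥ 2: [(5,3) (20,0) (19,20) (12,18) (5,12)]
2. After x ≤ 14: [(5,3) (14,6/5) (14,130/7) (12,18) (5,12)]
3. After y ≥ 9: [(5,9) (14,9) (14,130/7) (12,18) (5,12)]
4. After y ≤ 19: [(5,9) (14,9) (14,130/7) (12,18) (5,12)]
5. Canonical ring: [(5,9) (14,9) (14,130/7) (12,18) (5,12)]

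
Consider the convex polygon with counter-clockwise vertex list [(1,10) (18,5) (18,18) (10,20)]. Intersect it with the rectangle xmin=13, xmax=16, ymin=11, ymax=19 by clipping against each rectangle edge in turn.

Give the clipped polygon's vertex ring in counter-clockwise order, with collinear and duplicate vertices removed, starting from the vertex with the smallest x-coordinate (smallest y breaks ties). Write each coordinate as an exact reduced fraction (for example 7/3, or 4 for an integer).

1. After x ≥ 13: [(13,110/17) (18,5) (18,18) (13,77/4)]
2. After x ≤ 16: [(13,110/17) (16,95/17) (16,37/2) (13,77/4)]
3. After y ≥ 11: [(13,11) (16,11) (16,37/2) (13,77/4)]
4. After y ≤ 19: [(13,19) (13,11) (16,11) (16,37/2) (14,19)]
5. Canonical ring: [(13,11) (16,11) (16,37/2) (14,19) (13,19)]

Clipped polygon: [(13,11) (16,11) (16,37/2) (14,19) (13,19)]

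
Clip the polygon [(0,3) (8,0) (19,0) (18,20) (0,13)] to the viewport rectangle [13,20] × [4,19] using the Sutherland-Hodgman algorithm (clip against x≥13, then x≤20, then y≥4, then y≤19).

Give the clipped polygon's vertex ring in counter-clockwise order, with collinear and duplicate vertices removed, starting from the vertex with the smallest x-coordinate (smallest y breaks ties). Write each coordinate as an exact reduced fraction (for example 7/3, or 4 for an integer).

1. After x ≥ 13: [(13,0) (19,0) (18,20) (13,325/18)]
2. After x ≤ 20: [(13,0) (19,0) (18,20) (13,325/18)]
3. After y ≥ 4: [(13,4) (94/5,4) (18,20) (13,325/18)]
4. After y ≤ 19: [(13,4) (94/5,4) (361/20,19) (108/7,19) (13,325/18)]
5. Canonical ring: [(13,4) (94/5,4) (361/20,19) (108/7,19) (13,325/18)]

Clipped polygon: [(13,4) (94/5,4) (361/20,19) (108/7,19) (13,325/18)]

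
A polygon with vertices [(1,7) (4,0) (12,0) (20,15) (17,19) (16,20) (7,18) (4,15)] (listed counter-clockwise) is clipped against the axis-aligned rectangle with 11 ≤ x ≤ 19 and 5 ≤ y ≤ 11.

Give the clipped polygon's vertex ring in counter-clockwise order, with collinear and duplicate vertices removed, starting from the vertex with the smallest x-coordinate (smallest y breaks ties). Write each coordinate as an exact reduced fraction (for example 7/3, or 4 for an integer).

1. After x ≥ 11: [(11,0) (12,0) (20,15) (17,19) (16,20) (11,170/9)]
2. After x ≤ 19: [(11,0) (12,0) (19,105/8) (19,49/3) (17,19) (16,20) (11,170/9)]
3. After y ≥ 5: [(11,5) (44/3,5) (19,105/8) (19,49/3) (17,19) (16,20) (11,170/9)]
4. After y ≤ 11: [(11,11) (11,5) (44/3,5) (268/15,11)]
5. Canonical ring: [(11,5) (44/3,5) (268/15,11) (11,11)]

Clipped polygon: [(11,5) (44/3,5) (268/15,11) (11,11)]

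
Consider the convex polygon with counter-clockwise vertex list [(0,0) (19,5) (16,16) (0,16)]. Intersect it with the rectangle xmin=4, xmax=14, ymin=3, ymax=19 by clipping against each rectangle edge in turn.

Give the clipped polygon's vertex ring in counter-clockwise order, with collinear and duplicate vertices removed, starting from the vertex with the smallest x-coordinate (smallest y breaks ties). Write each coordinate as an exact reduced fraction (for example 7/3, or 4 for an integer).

1. After x ≥ 4: [(4,20/19) (19,5) (16,16) (4,16)]
2. After x ≤ 14: [(4,20/19) (14,70/19) (14,16) (4,16)]
3. After y ≥ 3: [(4,3) (57/5,3) (14,70/19) (14,16) (4,16)]
4. After y ≤ 19: [(4,3) (57/5,3) (14,70/19) (14,16) (4,16)]
5. Canonical ring: [(4,3) (57/5,3) (14,70/19) (14,16) (4,16)]

Clipped polygon: [(4,3) (57/5,3) (14,70/19) (14,16) (4,16)]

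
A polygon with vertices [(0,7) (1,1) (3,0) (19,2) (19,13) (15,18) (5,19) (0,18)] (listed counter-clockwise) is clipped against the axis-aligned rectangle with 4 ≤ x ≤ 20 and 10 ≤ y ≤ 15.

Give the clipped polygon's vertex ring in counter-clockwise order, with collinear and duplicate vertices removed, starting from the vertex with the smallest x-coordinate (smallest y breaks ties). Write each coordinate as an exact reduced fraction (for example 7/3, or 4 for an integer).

Clipped polygon: [(4,10) (19,10) (19,13) (87/5,15) (4,15)]

1. After x ≥ 4: [(4,1/8) (19,2) (19,13) (15,18) (5,19) (4,94/5)]
2. After x ≤ 20: [(4,1/8) (19,2) (19,13) (15,18) (5,19) (4,94/5)]
3. After y ≥ 10: [(4,10) (19,10) (19,13) (15,18) (5,19) (4,94/5)]
4. After y ≤ 15: [(4,15) (4,10) (19,10) (19,13) (87/5,15)]
5. Canonical ring: [(4,10) (19,10) (19,13) (87/5,15) (4,15)]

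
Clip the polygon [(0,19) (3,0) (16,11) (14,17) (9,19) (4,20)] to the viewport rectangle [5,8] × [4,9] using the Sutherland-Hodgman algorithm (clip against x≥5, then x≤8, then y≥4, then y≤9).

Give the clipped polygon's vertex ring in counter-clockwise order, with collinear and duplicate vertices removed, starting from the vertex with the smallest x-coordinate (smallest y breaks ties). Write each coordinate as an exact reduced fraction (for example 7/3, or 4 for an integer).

Clipped polygon: [(5,4) (85/11,4) (8,55/13) (8,9) (5,9)]

1. After x ≥ 5: [(5,22/13) (16,11) (14,17) (9,19) (5,99/5)]
2. After x ≤ 8: [(5,22/13) (8,55/13) (8,96/5) (5,99/5)]
3. After y ≥ 4: [(5,4) (85/11,4) (8,55/13) (8,96/5) (5,99/5)]
4. After y ≤ 9: [(5,9) (5,4) (85/11,4) (8,55/13) (8,9)]
5. Canonical ring: [(5,4) (85/11,4) (8,55/13) (8,9) (5,9)]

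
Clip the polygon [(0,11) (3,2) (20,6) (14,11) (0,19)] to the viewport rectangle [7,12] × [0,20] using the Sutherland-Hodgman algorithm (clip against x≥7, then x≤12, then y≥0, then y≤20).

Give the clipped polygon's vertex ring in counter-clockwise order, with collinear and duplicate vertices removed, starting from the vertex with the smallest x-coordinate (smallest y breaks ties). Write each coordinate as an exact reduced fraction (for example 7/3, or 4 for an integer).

1. After x ≥ 7: [(7,50/17) (20,6) (14,11) (7,15)]
2. After x ≤ 12: [(7,50/17) (12,70/17) (12,85/7) (7,15)]
3. After y ≥ 0: [(7,50/17) (12,70/17) (12,85/7) (7,15)]
4. After y ≤ 20: [(7,50/17) (12,70/17) (12,85/7) (7,15)]
5. Canonical ring: [(7,50/17) (12,70/17) (12,85/7) (7,15)]

Clipped polygon: [(7,50/17) (12,70/17) (12,85/7) (7,15)]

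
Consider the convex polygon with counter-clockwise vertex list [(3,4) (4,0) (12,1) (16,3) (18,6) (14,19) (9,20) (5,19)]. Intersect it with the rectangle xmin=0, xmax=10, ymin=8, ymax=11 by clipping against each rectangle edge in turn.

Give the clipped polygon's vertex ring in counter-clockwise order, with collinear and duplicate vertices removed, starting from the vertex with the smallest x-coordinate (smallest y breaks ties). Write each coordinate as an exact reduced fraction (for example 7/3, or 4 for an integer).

Clipped polygon: [(53/15,8) (10,8) (10,11) (59/15,11)]

1. After x ≥ 0: [(3,4) (4,0) (12,1) (16,3) (18,6) (14,19) (9,20) (5,19)]
2. After x ≤ 10: [(3,4) (4,0) (10,3/4) (10,99/5) (9,20) (5,19)]
3. After y ≥ 8: [(53/15,8) (10,8) (10,99/5) (9,20) (5,19)]
4. After y ≤ 11: [(59/15,11) (53/15,8) (10,8) (10,11)]
5. Canonical ring: [(53/15,8) (10,8) (10,11) (59/15,11)]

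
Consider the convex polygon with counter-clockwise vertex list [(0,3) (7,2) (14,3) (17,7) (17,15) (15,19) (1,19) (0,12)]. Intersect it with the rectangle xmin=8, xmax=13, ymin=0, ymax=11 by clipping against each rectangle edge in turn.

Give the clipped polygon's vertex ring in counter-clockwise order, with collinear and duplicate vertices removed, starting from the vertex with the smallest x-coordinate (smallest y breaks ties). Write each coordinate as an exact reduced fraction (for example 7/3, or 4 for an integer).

Clipped polygon: [(8,15/7) (13,20/7) (13,11) (8,11)]

1. After x ≥ 8: [(8,15/7) (14,3) (17,7) (17,15) (15,19) (8,19)]
2. After x ≤ 13: [(8,15/7) (13,20/7) (13,19) (8,19)]
3. After y ≥ 0: [(8,15/7) (13,20/7) (13,19) (8,19)]
4. After y ≤ 11: [(8,11) (8,15/7) (13,20/7) (13,11)]
5. Canonical ring: [(8,15/7) (13,20/7) (13,11) (8,11)]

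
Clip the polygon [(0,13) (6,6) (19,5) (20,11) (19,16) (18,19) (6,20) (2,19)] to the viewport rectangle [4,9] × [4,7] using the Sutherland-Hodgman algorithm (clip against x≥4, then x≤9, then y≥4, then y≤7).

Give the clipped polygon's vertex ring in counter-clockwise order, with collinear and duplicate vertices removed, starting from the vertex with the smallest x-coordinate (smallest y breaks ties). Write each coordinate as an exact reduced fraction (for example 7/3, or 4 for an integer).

Clipped polygon: [(36/7,7) (6,6) (9,75/13) (9,7)]

1. After x ≥ 4: [(4,25/3) (6,6) (19,5) (20,11) (19,16) (18,19) (6,20) (4,39/2)]
2. After x ≤ 9: [(4,25/3) (6,6) (9,75/13) (9,79/4) (6,20) (4,39/2)]
3. After y ≥ 4: [(4,25/3) (6,6) (9,75/13) (9,79/4) (6,20) (4,39/2)]
4. After y ≤ 7: [(36/7,7) (6,6) (9,75/13) (9,7)]
5. Canonical ring: [(36/7,7) (6,6) (9,75/13) (9,7)]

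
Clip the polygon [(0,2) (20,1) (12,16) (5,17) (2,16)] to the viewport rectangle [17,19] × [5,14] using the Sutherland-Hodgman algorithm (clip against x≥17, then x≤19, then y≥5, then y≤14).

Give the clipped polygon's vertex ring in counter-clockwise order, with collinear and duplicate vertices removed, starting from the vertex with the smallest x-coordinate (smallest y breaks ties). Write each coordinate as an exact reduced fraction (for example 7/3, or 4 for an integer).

Clipped polygon: [(17,5) (268/15,5) (17,53/8)]

1. After x ≥ 17: [(17,23/20) (20,1) (17,53/8)]
2. After x ≤ 19: [(17,23/20) (19,21/20) (19,23/8) (17,53/8)]
3. After y ≥ 5: [(17,5) (268/15,5) (17,53/8)]
4. After y ≤ 14: [(17,5) (268/15,5) (17,53/8)]
5. Canonical ring: [(17,5) (268/15,5) (17,53/8)]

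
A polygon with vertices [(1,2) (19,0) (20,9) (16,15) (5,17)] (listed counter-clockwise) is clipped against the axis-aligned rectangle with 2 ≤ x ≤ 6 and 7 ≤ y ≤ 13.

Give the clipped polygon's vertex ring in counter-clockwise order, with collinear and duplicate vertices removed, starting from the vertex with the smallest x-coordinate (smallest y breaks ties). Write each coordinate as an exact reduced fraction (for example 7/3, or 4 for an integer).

Clipped polygon: [(7/3,7) (6,7) (6,13) (59/15,13)]

1. After x ≥ 2: [(2,23/4) (2,17/9) (19,0) (20,9) (16,15) (5,17)]
2. After x ≤ 6: [(2,23/4) (2,17/9) (6,13/9) (6,185/11) (5,17)]
3. After y ≥ 7: [(7/3,7) (6,7) (6,185/11) (5,17)]
4. After y ≤ 13: [(59/15,13) (7/3,7) (6,7) (6,13)]
5. Canonical ring: [(7/3,7) (6,7) (6,13) (59/15,13)]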